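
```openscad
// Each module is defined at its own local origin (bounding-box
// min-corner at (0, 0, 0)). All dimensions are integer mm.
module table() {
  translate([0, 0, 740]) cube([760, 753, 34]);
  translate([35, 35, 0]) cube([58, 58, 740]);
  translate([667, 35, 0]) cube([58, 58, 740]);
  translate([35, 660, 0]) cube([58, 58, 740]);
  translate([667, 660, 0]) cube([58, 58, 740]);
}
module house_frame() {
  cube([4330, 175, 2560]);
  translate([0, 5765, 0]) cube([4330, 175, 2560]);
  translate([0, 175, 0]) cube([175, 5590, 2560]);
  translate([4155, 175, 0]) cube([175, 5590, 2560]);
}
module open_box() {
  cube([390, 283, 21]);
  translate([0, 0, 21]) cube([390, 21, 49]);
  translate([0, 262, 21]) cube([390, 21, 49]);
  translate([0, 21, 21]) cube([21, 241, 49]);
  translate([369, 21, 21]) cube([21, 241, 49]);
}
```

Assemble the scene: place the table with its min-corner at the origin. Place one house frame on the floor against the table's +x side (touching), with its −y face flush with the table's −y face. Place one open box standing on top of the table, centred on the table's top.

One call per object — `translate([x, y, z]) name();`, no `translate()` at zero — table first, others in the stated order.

table();
translate([760, 0, 0]) house_frame();
translate([185, 235, 774]) open_box();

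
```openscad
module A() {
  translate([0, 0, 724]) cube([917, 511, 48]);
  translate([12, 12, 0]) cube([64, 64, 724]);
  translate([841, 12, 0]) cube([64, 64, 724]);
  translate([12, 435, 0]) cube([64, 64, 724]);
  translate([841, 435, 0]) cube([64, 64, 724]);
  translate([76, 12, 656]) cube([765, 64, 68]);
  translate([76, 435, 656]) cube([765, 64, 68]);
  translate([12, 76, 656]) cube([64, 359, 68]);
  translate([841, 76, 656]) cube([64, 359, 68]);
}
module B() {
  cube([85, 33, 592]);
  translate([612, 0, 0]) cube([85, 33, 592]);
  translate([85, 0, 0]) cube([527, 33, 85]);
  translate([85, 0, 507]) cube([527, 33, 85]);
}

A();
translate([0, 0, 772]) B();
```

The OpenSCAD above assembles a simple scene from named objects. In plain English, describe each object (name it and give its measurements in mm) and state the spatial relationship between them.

A is a table: top 917 mm (x) × 511 mm (y), 48 mm thick, upper face at z = 772 mm, on four 64×64 mm square legs, each inset 12 mm from the nearest pair of top edges, running from z = 0 to the bottom of the top. Four apron rails, 64 mm thick and 68 mm tall, run between adjacent legs with their top edges flush with the underside of the top and their outer faces flush with the legs' outer faces.

B is a rectangular picture frame lying in the x–z plane (depth along y). The opening is 527 mm wide (x) by 422 mm tall (z), surrounded by a border 85 mm wide on all four sides. The frame is 33 mm deep and is made of two full-height vertical stiles with two horizontal rails fitted between them.

The picture frame is on top of the table.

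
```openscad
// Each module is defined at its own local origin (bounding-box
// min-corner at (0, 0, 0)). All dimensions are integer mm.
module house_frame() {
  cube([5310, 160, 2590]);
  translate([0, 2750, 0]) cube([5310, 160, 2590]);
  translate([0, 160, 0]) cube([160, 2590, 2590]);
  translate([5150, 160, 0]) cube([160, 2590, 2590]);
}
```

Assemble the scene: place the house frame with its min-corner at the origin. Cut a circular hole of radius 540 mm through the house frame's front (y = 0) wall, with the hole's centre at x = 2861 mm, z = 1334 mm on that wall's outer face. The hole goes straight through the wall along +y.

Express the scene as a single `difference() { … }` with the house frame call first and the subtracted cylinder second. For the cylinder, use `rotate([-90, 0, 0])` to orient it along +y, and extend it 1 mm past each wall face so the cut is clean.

difference() {
  house_frame();
  translate([2861, -1, 1334]) rotate([-90, 0, 0]) cylinder(h = 162, r = 540);
}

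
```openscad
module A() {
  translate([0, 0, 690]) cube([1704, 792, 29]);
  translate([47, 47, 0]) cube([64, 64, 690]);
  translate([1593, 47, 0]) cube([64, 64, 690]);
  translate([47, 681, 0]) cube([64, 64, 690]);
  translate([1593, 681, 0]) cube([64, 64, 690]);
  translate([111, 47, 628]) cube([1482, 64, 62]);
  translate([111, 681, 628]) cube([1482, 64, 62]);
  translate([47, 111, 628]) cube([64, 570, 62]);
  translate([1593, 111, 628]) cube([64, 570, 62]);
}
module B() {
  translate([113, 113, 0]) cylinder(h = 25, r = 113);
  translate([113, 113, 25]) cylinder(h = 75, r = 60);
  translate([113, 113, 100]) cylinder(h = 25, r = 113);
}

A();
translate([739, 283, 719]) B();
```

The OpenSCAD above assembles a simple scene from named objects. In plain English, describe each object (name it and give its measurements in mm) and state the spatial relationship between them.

A is a table with a 1704×792 mm rectangular top, 29 mm thick, top surface at z = 719 mm, supported by four 64×64 mm square legs, each inset 47 mm from the nearest pair of top edges, running from the floor. Four apron rails, 64 mm thick and 62 mm tall, run between adjacent legs with their top edges flush with the underside of the top and their outer faces flush with the legs' outer faces.

B is a spool: two coaxial disc flanges of radius 113 mm and thickness 25 mm, joined by a core cylinder of radius 60 mm and height 75 mm. The lower flange rests on z = 0 and the three cylinders share a vertical axis.

The spool is on top of the table, centred.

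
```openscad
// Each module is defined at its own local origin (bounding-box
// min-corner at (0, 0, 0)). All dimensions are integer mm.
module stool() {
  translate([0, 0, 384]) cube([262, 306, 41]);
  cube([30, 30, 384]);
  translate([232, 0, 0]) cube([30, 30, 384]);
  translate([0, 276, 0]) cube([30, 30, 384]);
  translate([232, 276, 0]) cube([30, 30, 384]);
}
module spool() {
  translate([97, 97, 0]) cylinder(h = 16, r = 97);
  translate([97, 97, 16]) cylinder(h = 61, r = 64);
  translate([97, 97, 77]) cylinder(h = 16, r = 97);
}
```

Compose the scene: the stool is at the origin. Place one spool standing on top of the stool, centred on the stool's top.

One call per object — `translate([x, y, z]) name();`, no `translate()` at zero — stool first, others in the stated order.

stool();
translate([34, 56, 425]) spool();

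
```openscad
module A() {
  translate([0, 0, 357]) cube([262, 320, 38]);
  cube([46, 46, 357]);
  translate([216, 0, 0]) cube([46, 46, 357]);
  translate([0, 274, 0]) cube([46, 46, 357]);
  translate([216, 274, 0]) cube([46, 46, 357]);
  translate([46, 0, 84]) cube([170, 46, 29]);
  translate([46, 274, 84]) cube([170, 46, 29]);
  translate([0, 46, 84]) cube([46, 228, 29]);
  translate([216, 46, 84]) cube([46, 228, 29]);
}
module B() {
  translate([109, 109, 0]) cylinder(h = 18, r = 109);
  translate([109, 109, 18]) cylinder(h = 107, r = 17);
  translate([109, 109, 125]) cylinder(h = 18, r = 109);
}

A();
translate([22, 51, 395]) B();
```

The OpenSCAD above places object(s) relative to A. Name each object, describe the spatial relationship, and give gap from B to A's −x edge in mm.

The spool's min-x is at 22; the stool's min-x is 0; gap = 22 mm.

A is a stool. B is a spool. The spool is on top of the stool, centred. The gap from the spool to the stool's −x edge is 22 mm.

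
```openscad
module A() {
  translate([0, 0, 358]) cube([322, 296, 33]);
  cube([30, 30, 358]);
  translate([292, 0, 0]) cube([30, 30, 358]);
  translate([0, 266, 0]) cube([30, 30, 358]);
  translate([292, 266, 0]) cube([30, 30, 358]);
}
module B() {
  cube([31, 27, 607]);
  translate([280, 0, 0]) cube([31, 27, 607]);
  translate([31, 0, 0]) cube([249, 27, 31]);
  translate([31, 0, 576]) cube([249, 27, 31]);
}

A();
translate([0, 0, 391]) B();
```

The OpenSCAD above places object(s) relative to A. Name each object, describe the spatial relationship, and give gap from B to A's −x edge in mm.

The picture frame's min-x is at 0; the stool's min-x is 0; gap = 0 mm.

A is a stool. B is a picture frame. The picture frame is on top of the stool. The gap from the picture frame to the stool's −x edge is 0 mm.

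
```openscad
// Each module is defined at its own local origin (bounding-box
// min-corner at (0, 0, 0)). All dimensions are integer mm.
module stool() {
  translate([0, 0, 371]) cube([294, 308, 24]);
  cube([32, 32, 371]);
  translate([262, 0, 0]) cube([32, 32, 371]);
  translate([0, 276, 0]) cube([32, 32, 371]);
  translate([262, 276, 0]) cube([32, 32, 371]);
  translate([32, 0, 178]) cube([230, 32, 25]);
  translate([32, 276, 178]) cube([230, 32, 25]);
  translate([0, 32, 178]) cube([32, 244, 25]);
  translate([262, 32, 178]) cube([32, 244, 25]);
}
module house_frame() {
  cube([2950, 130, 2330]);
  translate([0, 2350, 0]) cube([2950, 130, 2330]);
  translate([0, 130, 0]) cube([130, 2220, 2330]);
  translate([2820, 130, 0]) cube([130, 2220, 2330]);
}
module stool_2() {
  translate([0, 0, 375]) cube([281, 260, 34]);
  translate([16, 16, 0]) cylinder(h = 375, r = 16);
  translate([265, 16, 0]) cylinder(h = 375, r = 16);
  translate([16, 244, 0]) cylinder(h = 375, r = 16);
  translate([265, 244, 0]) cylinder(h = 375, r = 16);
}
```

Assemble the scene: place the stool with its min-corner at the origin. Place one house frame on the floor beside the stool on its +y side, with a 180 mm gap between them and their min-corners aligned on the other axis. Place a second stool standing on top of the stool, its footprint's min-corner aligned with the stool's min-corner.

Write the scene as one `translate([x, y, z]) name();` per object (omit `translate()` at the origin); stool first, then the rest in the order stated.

stool();
translate([0, 488, 0]) house_frame();
translate([0, 0, 395]) stool_2();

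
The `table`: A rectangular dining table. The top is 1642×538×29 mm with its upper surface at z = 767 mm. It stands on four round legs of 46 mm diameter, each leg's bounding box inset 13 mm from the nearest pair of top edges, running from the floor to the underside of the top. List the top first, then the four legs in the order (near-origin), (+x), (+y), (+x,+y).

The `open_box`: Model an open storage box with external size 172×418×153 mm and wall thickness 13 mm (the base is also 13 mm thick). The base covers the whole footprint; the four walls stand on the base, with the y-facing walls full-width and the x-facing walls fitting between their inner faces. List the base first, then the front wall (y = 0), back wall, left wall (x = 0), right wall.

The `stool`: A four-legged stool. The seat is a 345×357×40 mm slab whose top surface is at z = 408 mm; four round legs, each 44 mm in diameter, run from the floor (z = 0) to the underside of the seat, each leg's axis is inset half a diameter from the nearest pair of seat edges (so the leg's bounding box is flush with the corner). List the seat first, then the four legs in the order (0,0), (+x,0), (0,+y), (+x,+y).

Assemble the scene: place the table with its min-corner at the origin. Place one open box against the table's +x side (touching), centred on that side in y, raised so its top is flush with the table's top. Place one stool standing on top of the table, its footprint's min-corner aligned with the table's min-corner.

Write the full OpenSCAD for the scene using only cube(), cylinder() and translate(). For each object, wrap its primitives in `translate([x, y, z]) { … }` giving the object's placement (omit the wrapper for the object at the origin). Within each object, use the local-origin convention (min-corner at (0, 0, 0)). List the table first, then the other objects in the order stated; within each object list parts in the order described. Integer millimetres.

translate([0, 0, 738]) cube([1642, 538, 29]);
translate([36, 36, 0]) cylinder(h = 738, r = 23);
translate([1606, 36, 0]) cylinder(h = 738, r = 23);
translate([36, 502, 0]) cylinder(h = 738, r = 23);
translate([1606, 502, 0]) cylinder(h = 738, r = 23);
translate([1642, 60, 614]) {
  cube([172, 418, 13]);
  translate([0, 0, 13]) cube([172, 13, 140]);
  translate([0, 405, 13]) cube([172, 13, 140]);
  translate([0, 13, 13]) cube([13, 392, 140]);
  translate([159, 13, 13]) cube([13, 392, 140]);
}
translate([0, 0, 767]) {
  translate([0, 0, 368]) cube([345, 357, 40]);
  translate([22, 22, 0]) cylinder(h = 368, r = 22);
  translate([323, 22, 0]) cylinder(h = 368, r = 22);
  translate([22, 335, 0]) cylinder(h = 368, r = 22);
  translate([323, 335, 0]) cylinder(h = 368, r = 22);
}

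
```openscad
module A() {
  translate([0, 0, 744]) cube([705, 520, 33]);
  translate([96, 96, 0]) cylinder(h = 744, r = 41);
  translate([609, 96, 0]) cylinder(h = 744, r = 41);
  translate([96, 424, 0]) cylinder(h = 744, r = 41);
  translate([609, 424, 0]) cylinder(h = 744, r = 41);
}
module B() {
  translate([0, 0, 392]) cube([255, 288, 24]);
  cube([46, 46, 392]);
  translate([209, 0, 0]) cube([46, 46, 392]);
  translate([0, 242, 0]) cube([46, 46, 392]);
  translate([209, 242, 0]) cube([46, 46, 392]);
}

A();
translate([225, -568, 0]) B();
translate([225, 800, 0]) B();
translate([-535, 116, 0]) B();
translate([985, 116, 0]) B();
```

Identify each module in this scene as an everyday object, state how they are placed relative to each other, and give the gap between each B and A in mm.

Each stool's nearest face is 280 mm from the table's bounding box.

A is a table. B is a stool. Four stools sit around the table at the −y, +y, −x, +x sides. The gap between each stool and the table is 280 mm.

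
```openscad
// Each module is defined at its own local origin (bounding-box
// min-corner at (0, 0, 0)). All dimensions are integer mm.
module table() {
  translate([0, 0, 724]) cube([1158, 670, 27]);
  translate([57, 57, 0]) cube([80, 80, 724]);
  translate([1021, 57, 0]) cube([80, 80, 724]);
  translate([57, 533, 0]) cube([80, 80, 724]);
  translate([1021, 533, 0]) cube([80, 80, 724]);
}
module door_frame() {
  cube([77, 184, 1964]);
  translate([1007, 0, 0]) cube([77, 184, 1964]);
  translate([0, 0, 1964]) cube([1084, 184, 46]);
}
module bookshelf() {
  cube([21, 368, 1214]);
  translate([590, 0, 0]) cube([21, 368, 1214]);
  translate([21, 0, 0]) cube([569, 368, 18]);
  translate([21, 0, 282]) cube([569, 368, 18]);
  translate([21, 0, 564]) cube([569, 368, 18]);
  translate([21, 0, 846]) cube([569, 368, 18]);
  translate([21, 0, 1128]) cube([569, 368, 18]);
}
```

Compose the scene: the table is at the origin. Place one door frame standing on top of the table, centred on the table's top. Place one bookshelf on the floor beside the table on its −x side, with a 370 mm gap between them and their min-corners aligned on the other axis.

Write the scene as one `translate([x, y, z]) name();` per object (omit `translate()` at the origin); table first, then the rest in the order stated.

table();
translate([37, 243, 751]) door_frame();
translate([-981, 0, 0]) bookshelf();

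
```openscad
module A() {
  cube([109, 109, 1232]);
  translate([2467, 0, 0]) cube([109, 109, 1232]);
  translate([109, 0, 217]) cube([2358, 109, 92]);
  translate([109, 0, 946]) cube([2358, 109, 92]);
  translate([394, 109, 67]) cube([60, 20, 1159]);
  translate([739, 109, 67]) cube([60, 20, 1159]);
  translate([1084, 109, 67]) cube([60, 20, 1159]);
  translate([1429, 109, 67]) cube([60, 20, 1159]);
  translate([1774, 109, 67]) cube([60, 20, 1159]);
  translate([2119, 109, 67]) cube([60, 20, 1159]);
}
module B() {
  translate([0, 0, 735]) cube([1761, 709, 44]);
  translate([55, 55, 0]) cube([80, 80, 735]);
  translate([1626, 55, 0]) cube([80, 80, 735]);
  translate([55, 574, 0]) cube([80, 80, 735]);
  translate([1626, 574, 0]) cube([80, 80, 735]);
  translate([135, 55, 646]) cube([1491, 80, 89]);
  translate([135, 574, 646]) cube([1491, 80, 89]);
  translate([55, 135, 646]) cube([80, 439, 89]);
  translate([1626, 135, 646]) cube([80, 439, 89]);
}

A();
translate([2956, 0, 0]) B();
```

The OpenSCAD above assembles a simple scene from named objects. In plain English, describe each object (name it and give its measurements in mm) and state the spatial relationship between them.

A is a fence section. Two 109×109 mm posts, 1232 mm tall, stand on the floor with a clear span of 2358 mm between their inner faces. Two horizontal rails of 109×92 mm section span the gap between the posts with their undersides at z = 217 mm and z = 946 mm, flush with the posts' −y face. 6 pickets, each 60 mm wide, 20 mm thick and 1159 mm tall, are fixed to the +y face of the rails with their bottoms at z = 67 mm, evenly spaced across the span with equal gaps (rounded down to the nearest mm) at the −x end and between each pair — any rounding remainder accumulates at the +x end.

B is a rectangular dining table. The top is 1761×709×44 mm with its upper surface at z = 779 mm. It stands on four 80×80 mm square legs, each inset 55 mm from the nearest pair of top edges, running from the floor to the underside of the top. Four apron rails, 80 mm thick and 89 mm tall, run between adjacent legs with their top edges flush with the underside of the top and their outer faces flush with the legs' outer faces.

The table is on the floor beside the fence section on its +x side.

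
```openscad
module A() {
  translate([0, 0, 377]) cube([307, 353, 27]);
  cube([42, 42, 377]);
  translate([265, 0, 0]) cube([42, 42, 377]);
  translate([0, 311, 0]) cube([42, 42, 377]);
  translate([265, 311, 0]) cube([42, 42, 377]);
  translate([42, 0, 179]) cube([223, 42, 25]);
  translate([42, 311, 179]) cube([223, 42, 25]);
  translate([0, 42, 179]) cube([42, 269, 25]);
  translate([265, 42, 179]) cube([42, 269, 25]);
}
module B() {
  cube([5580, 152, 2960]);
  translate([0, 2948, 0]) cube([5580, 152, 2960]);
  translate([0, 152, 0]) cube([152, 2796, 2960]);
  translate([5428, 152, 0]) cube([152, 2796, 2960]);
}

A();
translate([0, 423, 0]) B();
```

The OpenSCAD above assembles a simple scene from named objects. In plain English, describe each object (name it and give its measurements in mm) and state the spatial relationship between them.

A is a four-legged stool. The seat is 307×353 mm, 27 mm thick, top at z = 404 mm. It stands on four square legs, each 42×42 mm in cross-section, from z = 0 to the seat underside, each flush with a corner of the seat. Four stretchers, 42 mm wide and 25 mm tall, connect adjacent legs with their undersides at z = 179 mm, each running between the inner faces of the legs it joins and aligned with the legs' outer faces on the other axis.

B is the wall frame of a small rectangular building: four walls, each 2960 mm tall and 152 mm thick, enclosing a footprint 5580 mm (x) by 3100 mm (y) outside-to-outside, with no floor or roof. The front and back walls (the −y and +y sides) span the full width; the two side walls fit between them.

The house frame is on the floor beside the stool on its +y side.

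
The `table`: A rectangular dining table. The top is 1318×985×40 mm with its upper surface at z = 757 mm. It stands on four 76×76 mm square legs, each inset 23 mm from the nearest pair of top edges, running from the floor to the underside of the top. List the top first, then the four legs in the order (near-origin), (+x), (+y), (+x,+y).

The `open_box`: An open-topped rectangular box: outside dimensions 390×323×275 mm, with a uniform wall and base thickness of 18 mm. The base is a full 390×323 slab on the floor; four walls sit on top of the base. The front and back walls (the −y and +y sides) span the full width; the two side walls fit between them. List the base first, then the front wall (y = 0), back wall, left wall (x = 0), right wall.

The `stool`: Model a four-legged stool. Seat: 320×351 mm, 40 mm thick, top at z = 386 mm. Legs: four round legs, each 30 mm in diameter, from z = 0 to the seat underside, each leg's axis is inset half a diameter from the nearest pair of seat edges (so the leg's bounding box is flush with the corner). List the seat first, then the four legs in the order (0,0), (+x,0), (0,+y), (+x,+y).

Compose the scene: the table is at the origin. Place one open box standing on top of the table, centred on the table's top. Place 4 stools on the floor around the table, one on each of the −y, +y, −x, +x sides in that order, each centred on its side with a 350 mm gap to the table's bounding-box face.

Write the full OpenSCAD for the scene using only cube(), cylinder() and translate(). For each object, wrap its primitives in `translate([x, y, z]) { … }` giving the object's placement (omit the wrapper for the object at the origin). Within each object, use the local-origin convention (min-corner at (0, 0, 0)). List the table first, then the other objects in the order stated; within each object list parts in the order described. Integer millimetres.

translate([0, 0, 717]) cube([1318, 985, 40]);
translate([23, 23, 0]) cube([76, 76, 717]);
translate([1219, 23, 0]) cube([76, 76, 717]);
translate([23, 886, 0]) cube([76, 76, 717]);
translate([1219, 886, 0]) cube([76, 76, 717]);
translate([464, 331, 757]) {
  cube([390, 323, 18]);
  translate([0, 0, 18]) cube([390, 18, 257]);
  translate([0, 305, 18]) cube([390, 18, 257]);
  translate([0, 18, 18]) cube([18, 287, 257]);
  translate([372, 18, 18]) cube([18, 287, 257]);
}
translate([499, -701, 0]) {
  translate([0, 0, 346]) cube([320, 351, 40]);
  translate([15, 15, 0]) cylinder(h = 346, r = 15);
  translate([305, 15, 0]) cylinder(h = 346, r = 15);
  translate([15, 336, 0]) cylinder(h = 346, r = 15);
  translate([305, 336, 0]) cylinder(h = 346, r = 15);
}
translate([499, 1335, 0]) {
  translate([0, 0, 346]) cube([320, 351, 40]);
  translate([15, 15, 0]) cylinder(h = 346, r = 15);
  translate([305, 15, 0]) cylinder(h = 346, r = 15);
  translate([15, 336, 0]) cylinder(h = 346, r = 15);
  translate([305, 336, 0]) cylinder(h = 346, r = 15);
}
translate([-670, 317, 0]) {
  translate([0, 0, 346]) cube([320, 351, 40]);
  translate([15, 15, 0]) cylinder(h = 346, r = 15);
  translate([305, 15, 0]) cylinder(h = 346, r = 15);
  translate([15, 336, 0]) cylinder(h = 346, r = 15);
  translate([305, 336, 0]) cylinder(h = 346, r = 15);
}
translate([1668, 317, 0]) {
  translate([0, 0, 346]) cube([320, 351, 40]);
  translate([15, 15, 0]) cylinder(h = 346, r = 15);
  translate([305, 15, 0]) cylinder(h = 346, r = 15);
  translate([15, 336, 0]) cylinder(h = 346, r = 15);
  translate([305, 336, 0]) cylinder(h = 346, r = 15);
}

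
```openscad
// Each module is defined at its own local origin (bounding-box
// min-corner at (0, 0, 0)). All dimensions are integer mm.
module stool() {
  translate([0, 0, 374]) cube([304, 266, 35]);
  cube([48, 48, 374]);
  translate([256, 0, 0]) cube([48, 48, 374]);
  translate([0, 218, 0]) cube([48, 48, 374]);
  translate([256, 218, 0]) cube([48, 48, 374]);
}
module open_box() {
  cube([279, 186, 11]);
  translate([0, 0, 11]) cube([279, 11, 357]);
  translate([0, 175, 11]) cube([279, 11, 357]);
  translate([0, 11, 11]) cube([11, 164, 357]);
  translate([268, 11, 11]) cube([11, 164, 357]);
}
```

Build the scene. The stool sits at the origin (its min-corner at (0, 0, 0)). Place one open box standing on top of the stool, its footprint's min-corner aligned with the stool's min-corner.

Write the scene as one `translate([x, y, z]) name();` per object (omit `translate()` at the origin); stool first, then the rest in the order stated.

stool();
translate([0, 0, 409]) open_box();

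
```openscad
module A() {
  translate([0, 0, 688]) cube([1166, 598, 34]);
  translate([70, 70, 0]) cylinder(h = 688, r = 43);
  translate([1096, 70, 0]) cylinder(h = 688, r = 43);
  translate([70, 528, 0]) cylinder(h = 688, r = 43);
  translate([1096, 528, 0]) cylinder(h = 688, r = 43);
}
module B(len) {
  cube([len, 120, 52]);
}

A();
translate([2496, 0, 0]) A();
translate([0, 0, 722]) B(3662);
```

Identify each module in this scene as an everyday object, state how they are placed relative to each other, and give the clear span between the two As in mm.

A is a table. B is a beam. A beam spans the tops of two tables. The clear span between the two tables is 1330 mm.

Second table starts at x = 2496; first ends at x = 1166; clear span = 2496 − 1166 = 1330 mm.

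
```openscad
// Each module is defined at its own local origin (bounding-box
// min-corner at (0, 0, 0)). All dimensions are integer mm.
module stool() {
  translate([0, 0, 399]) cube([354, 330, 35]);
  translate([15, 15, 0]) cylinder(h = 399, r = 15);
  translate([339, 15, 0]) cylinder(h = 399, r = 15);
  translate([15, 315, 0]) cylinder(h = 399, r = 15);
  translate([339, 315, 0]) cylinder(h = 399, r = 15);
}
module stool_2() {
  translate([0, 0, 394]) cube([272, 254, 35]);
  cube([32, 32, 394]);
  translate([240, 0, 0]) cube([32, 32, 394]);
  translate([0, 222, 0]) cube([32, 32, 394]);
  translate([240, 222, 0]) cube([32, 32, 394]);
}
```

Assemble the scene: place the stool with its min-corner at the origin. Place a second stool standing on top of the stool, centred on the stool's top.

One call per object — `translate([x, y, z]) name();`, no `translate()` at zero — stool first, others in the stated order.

stool();
translate([41, 38, 434]) stool_2();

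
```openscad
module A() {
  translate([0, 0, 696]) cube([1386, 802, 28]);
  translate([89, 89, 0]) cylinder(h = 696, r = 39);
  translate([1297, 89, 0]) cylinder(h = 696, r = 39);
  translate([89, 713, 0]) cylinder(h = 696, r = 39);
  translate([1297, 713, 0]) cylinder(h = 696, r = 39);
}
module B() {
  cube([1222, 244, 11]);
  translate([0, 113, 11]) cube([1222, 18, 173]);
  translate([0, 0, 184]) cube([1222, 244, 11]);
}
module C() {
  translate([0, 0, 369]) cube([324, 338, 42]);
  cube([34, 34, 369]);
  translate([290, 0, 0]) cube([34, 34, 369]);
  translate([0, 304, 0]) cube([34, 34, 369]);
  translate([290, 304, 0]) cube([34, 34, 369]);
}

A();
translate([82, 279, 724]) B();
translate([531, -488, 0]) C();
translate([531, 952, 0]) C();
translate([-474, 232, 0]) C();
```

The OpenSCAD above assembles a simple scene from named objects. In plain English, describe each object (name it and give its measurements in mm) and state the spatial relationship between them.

A is a rectangular dining table. The top is 1386×802×28 mm with its upper surface at z = 724 mm. It stands on four round legs of 78 mm diameter, each leg's bounding box inset 50 mm from the nearest pair of top edges, running from the floor to the underside of the top.

B is an I-beam lying along x, 1222 mm long. Overall section height 195 mm. Two flanges 244 mm wide (y) and 11 mm thick, one on the floor and one at the top; a web 18 mm thick runs between them, centred on the flange width.

C is a simple wooden stool: a rectangular seat 324 mm (x) by 338 mm (y), 42 mm thick, top face at z = 411 mm, on four square legs, each 34×34 mm in cross-section. The legs rest on z = 0, each flush with a corner of the seat.

The I-beam is on top of the table, centred. Three stools sit around the table at the −y, +y, −x sides.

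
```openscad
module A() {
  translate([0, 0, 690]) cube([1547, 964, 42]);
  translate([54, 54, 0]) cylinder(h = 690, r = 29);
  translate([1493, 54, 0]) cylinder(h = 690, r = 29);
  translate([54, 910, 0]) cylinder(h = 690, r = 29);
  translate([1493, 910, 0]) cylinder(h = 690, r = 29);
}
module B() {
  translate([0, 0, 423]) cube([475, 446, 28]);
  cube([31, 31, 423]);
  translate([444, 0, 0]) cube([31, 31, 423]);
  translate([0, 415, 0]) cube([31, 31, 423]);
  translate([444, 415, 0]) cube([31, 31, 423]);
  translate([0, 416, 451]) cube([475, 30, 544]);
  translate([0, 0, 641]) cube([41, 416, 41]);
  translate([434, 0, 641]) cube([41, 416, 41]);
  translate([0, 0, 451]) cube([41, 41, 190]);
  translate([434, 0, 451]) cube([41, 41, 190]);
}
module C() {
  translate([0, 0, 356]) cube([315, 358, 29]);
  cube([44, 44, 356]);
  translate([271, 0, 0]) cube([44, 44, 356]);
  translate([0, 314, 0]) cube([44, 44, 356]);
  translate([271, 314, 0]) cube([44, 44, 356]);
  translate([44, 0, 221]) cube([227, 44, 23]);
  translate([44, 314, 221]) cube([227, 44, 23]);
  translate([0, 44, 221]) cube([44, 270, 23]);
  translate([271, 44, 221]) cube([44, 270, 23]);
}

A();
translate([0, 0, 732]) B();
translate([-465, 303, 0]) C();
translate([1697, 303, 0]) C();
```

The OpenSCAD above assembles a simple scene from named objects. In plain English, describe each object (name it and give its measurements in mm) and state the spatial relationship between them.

A is a table with a 1547×964 mm rectangular top, 42 mm thick, top surface at z = 732 mm, supported by four round legs of 58 mm diameter, each leg's bounding box inset 25 mm from the nearest pair of top edges, running from the floor.

B is a chair. The seat is a 475×446×28 mm slab with its top at z = 451 mm, on four 31×31 mm corner legs (flush with the seat edges, standing on z = 0). A flat backrest 30 mm thick, 544 mm tall, spans the full seat width and rises from the seat top along its +y edge, rear face flush with the rear of the seat. Two armrests of 41×41 mm section run along each side from the seat's front edge to the front of the backrest, top faces 231 mm above the seat top and outer faces flush with the seat's x-edges; a 41×41 mm post under the front of each armrest stands on the seat at the front corner.

C is a simple wooden stool: a rectangular seat 315 mm (x) by 358 mm (y), 29 mm thick, top face at z = 385 mm, on four square legs, each 44×44 mm in cross-section. The legs rest on z = 0, each flush with a corner of the seat. Four stretchers, 44 mm wide and 23 mm tall, connect adjacent legs with their undersides at z = 221 mm, each running between the inner faces of the legs it joins and aligned with the legs' outer faces on the other axis.

The chair is on top of the table. Two stools sit around the table at the −x, +x sides.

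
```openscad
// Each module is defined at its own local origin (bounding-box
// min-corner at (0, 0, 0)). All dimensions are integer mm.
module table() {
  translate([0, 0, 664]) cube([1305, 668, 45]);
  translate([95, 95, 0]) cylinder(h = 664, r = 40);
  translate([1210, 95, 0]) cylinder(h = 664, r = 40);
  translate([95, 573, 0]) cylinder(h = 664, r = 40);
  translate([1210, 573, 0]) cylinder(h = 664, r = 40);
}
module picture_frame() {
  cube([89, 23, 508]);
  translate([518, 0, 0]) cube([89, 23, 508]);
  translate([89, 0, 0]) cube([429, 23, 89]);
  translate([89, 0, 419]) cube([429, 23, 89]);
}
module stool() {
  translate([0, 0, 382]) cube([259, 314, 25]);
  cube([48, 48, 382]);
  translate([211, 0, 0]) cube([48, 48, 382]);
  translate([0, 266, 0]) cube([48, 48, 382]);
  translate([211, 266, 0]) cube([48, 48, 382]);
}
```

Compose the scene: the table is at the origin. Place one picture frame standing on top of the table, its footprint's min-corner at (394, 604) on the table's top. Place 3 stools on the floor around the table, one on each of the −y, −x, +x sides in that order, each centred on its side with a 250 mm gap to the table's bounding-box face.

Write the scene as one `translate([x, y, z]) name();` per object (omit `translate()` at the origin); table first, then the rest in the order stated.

table();
translate([394, 604, 709]) picture_frame();
translate([523, -564, 0]) stool();
translate([-509, 177, 0]) stool();
translate([1555, 177, 0]) stool();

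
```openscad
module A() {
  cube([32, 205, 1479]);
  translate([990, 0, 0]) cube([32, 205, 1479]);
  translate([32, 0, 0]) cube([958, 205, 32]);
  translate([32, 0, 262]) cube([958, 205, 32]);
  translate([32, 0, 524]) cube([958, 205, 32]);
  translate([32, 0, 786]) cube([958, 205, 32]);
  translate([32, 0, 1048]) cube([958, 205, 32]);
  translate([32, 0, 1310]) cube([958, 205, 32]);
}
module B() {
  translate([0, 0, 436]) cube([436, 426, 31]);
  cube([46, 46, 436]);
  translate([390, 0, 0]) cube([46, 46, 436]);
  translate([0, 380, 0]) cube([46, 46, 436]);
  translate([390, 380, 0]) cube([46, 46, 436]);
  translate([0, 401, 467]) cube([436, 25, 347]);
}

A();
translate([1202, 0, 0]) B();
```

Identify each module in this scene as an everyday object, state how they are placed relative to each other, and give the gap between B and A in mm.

A is a bookshelf. B is a chair. The chair is on the floor beside the bookshelf on its +x side. The gap between the chair and the bookshelf is 180 mm.

The chair's nearest face is 180 mm from the bookshelf's +x face.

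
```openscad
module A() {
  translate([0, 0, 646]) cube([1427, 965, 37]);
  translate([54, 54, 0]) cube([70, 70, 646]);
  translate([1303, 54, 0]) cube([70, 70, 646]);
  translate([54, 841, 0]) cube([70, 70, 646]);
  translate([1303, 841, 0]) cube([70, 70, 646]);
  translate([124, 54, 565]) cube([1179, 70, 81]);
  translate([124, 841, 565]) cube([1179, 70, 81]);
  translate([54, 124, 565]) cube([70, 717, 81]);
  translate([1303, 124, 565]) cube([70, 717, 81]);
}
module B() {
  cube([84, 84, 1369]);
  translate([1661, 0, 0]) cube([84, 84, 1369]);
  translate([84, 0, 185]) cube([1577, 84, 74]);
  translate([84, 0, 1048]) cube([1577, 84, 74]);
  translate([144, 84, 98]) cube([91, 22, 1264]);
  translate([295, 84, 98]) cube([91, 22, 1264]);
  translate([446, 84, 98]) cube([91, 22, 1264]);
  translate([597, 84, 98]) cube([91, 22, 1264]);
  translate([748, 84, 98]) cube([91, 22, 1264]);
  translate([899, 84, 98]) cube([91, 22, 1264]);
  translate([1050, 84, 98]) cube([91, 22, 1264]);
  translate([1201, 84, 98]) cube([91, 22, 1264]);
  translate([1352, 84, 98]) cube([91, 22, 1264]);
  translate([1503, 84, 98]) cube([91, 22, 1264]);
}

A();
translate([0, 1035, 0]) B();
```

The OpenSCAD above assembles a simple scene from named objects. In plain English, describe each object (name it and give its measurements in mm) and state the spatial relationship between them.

A is a table: top 1427 mm (x) × 965 mm (y), 37 mm thick, upper face at z = 683 mm, on four 70×70 mm square legs, each inset 54 mm from the nearest pair of top edges, running from z = 0 to the bottom of the top. Four apron rails, 70 mm thick and 81 mm tall, run between adjacent legs with their top edges flush with the underside of the top and their outer faces flush with the legs' outer faces.

B is a fence section. Two 84×84 mm posts, 1369 mm tall, stand on the floor with a clear span of 1577 mm between their inner faces. Two horizontal rails of 84×74 mm section span the gap between the posts with their undersides at z = 185 mm and z = 1048 mm, flush with the posts' −y face. 10 pickets, each 91 mm wide, 22 mm thick and 1264 mm tall, are fixed to the +y face of the rails with their bottoms at z = 98 mm, evenly spaced across the span with equal gaps (rounded down to the nearest mm) at the −x end and between each pair — any rounding remainder accumulates at the +x end.

The fence section is on the floor beside the table on its +y side.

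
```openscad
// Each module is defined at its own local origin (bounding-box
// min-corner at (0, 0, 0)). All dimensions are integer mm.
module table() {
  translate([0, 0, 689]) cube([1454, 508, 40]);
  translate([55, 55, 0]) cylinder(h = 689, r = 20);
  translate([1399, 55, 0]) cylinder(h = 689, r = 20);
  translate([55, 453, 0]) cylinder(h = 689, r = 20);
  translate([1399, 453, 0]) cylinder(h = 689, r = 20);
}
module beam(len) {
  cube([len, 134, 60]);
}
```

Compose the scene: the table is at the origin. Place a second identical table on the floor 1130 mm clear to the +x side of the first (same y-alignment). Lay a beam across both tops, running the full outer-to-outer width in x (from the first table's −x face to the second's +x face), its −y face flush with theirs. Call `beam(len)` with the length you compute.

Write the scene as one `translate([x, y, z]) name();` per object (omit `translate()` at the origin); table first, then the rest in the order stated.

table();
translate([2584, 0, 0]) table();
translate([0, 0, 729]) beam(4038);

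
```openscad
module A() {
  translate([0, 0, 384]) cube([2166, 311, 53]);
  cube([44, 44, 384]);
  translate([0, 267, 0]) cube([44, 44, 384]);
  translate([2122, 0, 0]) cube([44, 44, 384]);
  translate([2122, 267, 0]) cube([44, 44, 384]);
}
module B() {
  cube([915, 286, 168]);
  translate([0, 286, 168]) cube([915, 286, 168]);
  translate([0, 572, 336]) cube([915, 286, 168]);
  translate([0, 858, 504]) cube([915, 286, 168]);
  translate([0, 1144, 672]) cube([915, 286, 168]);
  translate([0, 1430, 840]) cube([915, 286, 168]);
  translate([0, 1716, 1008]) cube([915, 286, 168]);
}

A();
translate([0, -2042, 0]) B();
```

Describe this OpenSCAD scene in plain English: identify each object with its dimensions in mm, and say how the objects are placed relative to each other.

A is a bench: a 2166×311 mm seat slab, 53 mm thick, top at z = 437 mm, on four 44×44 mm square legs flush with the seat corners and standing on z = 0.

B is a straight staircase of 7 solid steps. Each step is 915 mm wide (x), 286 mm deep (y, the going) and 168 mm tall (the rise). The first step rests on the floor; each subsequent step sits one going further in +y and one rise higher in +z, directly behind and above the previous step with no overlap.

The staircase is on the floor beside the bench on its −y side.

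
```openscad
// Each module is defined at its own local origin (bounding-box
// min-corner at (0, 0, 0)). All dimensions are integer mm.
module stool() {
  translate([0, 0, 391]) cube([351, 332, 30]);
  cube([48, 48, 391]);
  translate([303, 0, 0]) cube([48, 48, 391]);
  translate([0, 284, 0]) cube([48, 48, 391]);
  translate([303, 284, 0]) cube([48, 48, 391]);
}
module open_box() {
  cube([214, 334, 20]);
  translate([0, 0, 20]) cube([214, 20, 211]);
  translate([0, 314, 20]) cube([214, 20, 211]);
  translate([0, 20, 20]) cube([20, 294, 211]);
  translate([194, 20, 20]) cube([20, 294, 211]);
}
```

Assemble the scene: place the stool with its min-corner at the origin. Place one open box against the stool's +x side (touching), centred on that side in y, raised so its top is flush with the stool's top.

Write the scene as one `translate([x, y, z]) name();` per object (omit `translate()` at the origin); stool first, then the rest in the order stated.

stool();
translate([351, -1, 190]) open_box();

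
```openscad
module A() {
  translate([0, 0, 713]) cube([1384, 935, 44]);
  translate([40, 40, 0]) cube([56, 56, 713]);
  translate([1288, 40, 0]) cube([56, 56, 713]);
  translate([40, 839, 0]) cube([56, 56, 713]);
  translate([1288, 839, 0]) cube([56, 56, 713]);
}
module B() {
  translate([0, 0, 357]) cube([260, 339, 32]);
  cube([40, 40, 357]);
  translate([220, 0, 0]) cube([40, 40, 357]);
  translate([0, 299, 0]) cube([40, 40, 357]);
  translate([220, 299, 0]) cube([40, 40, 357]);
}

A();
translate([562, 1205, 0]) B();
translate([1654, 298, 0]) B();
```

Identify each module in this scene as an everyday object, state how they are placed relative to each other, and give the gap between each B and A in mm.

Each stool's nearest face is 270 mm from the table's bounding box.

A is a table. B is a stool. Two stools sit around the table at the +y, +x sides. The gap between each stool and the table is 270 mm.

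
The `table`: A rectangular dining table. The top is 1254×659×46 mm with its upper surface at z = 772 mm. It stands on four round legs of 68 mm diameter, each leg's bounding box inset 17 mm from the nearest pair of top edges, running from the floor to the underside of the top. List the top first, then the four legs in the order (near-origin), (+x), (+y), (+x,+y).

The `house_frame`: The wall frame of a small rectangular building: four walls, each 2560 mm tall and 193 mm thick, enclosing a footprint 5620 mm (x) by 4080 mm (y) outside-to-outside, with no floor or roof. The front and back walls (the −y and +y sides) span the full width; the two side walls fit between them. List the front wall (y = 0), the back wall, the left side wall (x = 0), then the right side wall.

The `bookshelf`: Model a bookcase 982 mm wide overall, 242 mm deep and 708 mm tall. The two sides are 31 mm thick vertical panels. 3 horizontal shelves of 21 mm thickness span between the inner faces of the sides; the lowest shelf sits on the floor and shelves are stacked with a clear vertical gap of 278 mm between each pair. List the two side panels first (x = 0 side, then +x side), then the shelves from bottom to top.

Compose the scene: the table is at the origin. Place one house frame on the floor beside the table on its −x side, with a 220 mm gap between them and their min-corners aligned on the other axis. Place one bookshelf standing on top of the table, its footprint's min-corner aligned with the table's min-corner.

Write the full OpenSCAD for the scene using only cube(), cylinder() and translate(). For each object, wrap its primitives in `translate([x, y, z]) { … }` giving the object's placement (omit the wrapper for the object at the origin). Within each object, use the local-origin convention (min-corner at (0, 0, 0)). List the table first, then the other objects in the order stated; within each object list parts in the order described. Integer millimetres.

translate([0, 0, 726]) cube([1254, 659, 46]);
translate([51, 51, 0]) cylinder(h = 726, r = 34);
translate([1203, 51, 0]) cylinder(h = 726, r = 34);
translate([51, 608, 0]) cylinder(h = 726, r = 34);
translate([1203, 608, 0]) cylinder(h = 726, r = 34);
translate([-5840, 0, 0]) {
  cube([5620, 193, 2560]);
  translate([0, 3887, 0]) cube([5620, 193, 2560]);
  translate([0, 193, 0]) cube([193, 3694, 2560]);
  translate([5427, 193, 0]) cube([193, 3694, 2560]);
}
translate([0, 0, 772]) {
  cube([31, 242, 708]);
  translate([951, 0, 0]) cube([31, 242, 708]);
  translate([31, 0, 0]) cube([920, 242, 21]);
  translate([31, 0, 299]) cube([920, 242, 21]);
  translate([31, 0, 598]) cube([920, 242, 21]);
}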